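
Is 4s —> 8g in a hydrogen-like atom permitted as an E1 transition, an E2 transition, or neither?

Δl = 4 − 0 = +4; l_i + l_f = 4.
E1 (Δl = ±1): not satisfied.
E2 (Δl = 0,±2, l_i+l_f ≥ 2): not satisfied.

neither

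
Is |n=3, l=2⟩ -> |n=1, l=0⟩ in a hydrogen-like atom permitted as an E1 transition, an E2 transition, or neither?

E2

Δl = 0 − 2 = -2; l_i + l_f = 2.
E1 (Δl = ±1): not satisfied.
E2 (Δl = 0,±2, l_i+l_f ≥ 2): satisfied.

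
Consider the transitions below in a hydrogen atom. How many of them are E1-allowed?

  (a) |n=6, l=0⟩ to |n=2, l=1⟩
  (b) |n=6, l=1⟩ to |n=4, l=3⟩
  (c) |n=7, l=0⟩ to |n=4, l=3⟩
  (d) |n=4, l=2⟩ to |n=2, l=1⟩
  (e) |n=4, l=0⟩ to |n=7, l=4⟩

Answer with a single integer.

2

(a) allowed
(b) forbidden — Δl = +2 (E1 requires Δl = ±1)
(c) forbidden — Δl = +3 (E1 requires Δl = ±1)
(d) allowed
(e) forbidden — Δl = +4 (E1 requires Δl = ±1)
Total allowed: 2 of 5.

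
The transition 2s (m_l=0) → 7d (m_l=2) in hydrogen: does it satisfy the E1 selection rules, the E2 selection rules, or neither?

E2

Δl = 2 − 0 = +2; l_i + l_f = 2.
Δm_l = +2.
E1 (Δl = ±1, |Δm_l| ≤ 1): not satisfied.
E2 (Δl = 0,±2, l_i+l_f ≥ 2, |Δm_l| ≤ 2): satisfied.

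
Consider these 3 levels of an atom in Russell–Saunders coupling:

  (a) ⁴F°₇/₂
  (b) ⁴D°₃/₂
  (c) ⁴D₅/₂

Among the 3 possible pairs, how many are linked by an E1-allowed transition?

2

(a)–(b): forbidden (parity, ΔJ).
(a)–(c): allowed.
(b)–(c): allowed.
Allowed pairs: 2 of 3.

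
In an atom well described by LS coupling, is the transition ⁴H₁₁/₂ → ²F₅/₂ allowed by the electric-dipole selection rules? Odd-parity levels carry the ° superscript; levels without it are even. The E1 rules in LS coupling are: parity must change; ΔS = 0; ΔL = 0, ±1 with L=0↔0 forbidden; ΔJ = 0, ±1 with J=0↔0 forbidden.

forbidden

Initial level: S=3/2, L=5, J=11/2, parity even. Final level: S=1/2, L=3, J=5/2, parity even.
Parity must change: even → even — fails.
ΔS = 0: S: 3/2 → 1/2 — fails.
ΔL = 0, ±1 (not L=0↔0): L: 5 → 3, ΔL = -2 — fails.
ΔJ = 0, ±1 (not J=0↔0): J: 11/2 → 5/2, ΔJ = -3 — fails.
Rule(s) violated: parity, ΔS, ΔL, ΔJ.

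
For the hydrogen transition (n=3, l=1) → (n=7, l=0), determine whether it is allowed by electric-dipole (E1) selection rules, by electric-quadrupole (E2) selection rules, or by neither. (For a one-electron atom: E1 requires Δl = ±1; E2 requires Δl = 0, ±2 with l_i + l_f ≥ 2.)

E1

Δl = 0 − 1 = -1; l_i + l_f = 1.
E1 (Δl = ±1): satisfied.
E2 (Δl = 0,±2, l_i+l_f ≥ 2): not satisfied.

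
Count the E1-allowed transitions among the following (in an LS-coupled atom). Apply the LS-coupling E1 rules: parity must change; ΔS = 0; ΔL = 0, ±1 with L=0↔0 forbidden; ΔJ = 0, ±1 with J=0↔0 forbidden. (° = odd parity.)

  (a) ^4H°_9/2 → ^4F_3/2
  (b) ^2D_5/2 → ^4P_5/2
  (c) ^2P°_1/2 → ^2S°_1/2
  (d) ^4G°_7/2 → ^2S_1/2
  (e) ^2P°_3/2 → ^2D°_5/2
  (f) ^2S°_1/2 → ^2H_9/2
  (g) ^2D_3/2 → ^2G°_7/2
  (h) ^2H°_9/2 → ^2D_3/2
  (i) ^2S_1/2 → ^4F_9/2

0

(a) forbidden (ΔL, ΔJ fail)
(b) forbidden (parity, ΔS fail)
(c) forbidden (parity fails)
(d) forbidden (ΔS, ΔL, ΔJ fail)
(e) forbidden (parity fails)
(f) forbidden (ΔL, ΔJ fail)
(g) forbidden (ΔL, ΔJ fail)
(h) forbidden (ΔL, ΔJ fail)
(i) forbidden (parity, ΔS, ΔL, ΔJ fail)
Total allowed: 0 of 9.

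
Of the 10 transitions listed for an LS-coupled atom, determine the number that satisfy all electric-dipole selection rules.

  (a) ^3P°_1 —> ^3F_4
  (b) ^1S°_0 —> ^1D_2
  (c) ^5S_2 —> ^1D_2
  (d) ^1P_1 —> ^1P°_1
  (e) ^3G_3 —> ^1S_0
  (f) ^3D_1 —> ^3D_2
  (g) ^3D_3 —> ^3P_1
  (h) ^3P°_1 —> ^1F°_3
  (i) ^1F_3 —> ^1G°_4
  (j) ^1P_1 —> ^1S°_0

3

(a) forbidden (ΔL, ΔJ fail)
(b) forbidden (ΔL, ΔJ fail)
(c) forbidden (parity, ΔS, ΔL fail)
(d) allowed
(e) forbidden (parity, ΔS, ΔL, ΔJ fail)
(f) forbidden (parity fails)
(g) forbidden (parity, ΔJ fail)
(h) forbidden (parity, ΔS, ΔL, ΔJ fail)
(i) allowed
(j) allowed
Total allowed: 3 of 10.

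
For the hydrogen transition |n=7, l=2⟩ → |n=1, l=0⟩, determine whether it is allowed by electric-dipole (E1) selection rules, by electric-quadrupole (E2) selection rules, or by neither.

E2

Δl = 0 − 2 = -2; l_i + l_f = 2.
E1 (Δl = ±1): not satisfied.
E2 (Δl = 0,±2, l_i+l_f ≥ 2): satisfied.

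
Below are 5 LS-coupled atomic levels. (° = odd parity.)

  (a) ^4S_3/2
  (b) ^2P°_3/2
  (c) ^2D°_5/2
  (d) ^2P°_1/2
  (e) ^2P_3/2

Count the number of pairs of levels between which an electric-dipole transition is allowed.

3

(a)–(b): forbidden (ΔS).
(a)–(c): forbidden (ΔS, ΔL).
(a)–(d): forbidden (ΔS).
(a)–(e): forbidden (parity, ΔS).
(b)–(c): forbidden (parity).
(b)–(d): forbidden (parity).
(b)–(e): allowed.
(c)–(d): forbidden (parity, ΔJ).
(c)–(e): allowed.
(d)–(e): allowed.
Allowed pairs: 3 of 10.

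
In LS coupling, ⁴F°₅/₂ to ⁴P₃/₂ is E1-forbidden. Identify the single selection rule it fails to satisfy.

Reading off the term symbols: S 3/2→3/2, L 3→1, J 5/2→3/2, parity odd→even.
Parity must change: odd → even — passes.
ΔS = 0: S: 3/2 → 3/2 — passes.
ΔL = 0, ±1 (not L=0↔0): L: 3 → 1, ΔL = -2 — fails.
ΔJ = 0, ±1 (not J=0↔0): J: 5/2 → 3/2, ΔJ = -1 — passes.

the ΔL = 0, ±1 rule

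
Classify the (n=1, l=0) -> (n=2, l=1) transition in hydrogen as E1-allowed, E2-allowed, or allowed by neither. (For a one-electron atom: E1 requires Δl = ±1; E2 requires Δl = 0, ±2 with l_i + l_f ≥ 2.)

E1

Δl = 1 − 0 = +1; l_i + l_f = 1.
E1 (Δl = ±1): satisfied.
E2 (Δl = 0,±2, l_i+l_f ≥ 2): not satisfied.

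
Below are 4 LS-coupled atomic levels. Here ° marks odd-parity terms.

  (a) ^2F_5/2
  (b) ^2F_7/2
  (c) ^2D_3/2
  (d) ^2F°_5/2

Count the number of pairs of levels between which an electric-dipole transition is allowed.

3

(a)–(b): forbidden (parity).
(a)–(c): forbidden (parity).
(a)–(d): allowed.
(b)–(c): forbidden (parity, ΔJ).
(b)–(d): allowed.
(c)–(d): allowed.
Allowed pairs: 3 of 6.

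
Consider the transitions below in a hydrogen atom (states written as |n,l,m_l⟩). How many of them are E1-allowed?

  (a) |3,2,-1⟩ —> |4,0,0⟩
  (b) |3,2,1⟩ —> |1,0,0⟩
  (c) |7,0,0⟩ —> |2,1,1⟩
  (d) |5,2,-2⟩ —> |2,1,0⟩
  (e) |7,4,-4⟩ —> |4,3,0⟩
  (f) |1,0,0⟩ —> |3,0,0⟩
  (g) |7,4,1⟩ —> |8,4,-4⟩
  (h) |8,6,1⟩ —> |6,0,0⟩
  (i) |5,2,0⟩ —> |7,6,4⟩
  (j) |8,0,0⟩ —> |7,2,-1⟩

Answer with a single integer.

(a) forbidden — Δl = -2 (E1 requires Δl = ±1)
(b) forbidden — Δl = -2 (E1 requires Δl = ±1)
(c) allowed
(d) forbidden — Δm_l = +2 (E1 requires Δm_l = 0, ±1)
(e) forbidden — Δm_l = +4 (E1 requires Δm_l = 0, ±1)
(f) forbidden — Δl = +0 (E1 requires Δl = ±1)
(g) forbidden — Δl = +0 (E1 requires Δl = ±1); Δm_l = -5 (E1 requires Δm_l = 0, ±1)
(h) forbidden — Δl = -6 (E1 requires Δl = ±1)
(i) forbidden — Δl = +4 (E1 requires Δl = ±1); Δm_l = +4 (E1 requires Δm_l = 0, ±1)
(j) forbidden — Δl = +2 (E1 requires Δl = ±1)
Total allowed: 1 of 10.

1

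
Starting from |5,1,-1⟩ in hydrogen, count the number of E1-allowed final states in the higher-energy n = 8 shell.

4

E1 requires Δl = ±1, so l_f ∈ {0, 2}; with 0 ≤ l_f ≤ n_f−1 = 7, the allowed l_f values are {0, 2}.
For l_f = 0: m_f ∈ {m_i−1, m_i, m_i+1} ∩ [−0, 0] = {0} → 1 state.
For l_f = 2: m_f ∈ {m_i−1, m_i, m_i+1} ∩ [−2, 2] = {-2, -1, 0} → 3 states.
Total: 4.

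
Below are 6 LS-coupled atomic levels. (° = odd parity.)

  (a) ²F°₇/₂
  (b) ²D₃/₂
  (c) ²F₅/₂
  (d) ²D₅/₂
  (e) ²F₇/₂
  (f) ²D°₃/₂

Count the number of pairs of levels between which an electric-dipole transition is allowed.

6

(a)–(b): forbidden (ΔJ).
(a)–(c): allowed.
(a)–(d): allowed.
(a)–(e): allowed.
(a)–(f): forbidden (parity, ΔJ).
(b)–(c): forbidden (parity).
(b)–(d): forbidden (parity).
(b)–(e): forbidden (parity, ΔJ).
(b)–(f): allowed.
(c)–(d): forbidden (parity).
(c)–(e): forbidden (parity).
(c)–(f): allowed.
(d)–(e): forbidden (parity).
(d)–(f): allowed.
(e)–(f): forbidden (ΔJ).
Allowed pairs: 6 of 15.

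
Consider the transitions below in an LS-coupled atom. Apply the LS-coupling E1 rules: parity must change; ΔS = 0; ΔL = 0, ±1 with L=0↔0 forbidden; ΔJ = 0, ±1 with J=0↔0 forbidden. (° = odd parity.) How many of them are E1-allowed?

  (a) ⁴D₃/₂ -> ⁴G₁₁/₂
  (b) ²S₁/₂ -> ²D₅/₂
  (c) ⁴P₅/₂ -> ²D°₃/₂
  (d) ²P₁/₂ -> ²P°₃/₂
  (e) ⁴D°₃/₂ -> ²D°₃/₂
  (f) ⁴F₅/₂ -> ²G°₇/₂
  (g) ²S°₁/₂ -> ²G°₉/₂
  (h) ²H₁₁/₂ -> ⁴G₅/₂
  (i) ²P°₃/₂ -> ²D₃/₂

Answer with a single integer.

2

(a) forbidden (parity, ΔL, ΔJ fail)
(b) forbidden (parity, ΔL, ΔJ fail)
(c) forbidden (ΔS fails)
(d) allowed
(e) forbidden (parity, ΔS fail)
(f) forbidden (ΔS fails)
(g) forbidden (parity, ΔL, ΔJ fail)
(h) forbidden (parity, ΔS, ΔJ fail)
(i) allowed
Total allowed: 2 of 9.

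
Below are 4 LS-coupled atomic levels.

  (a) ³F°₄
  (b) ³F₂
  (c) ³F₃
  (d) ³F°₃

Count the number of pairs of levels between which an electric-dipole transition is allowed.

3

(a)–(b): forbidden (ΔJ).
(a)–(c): allowed.
(a)–(d): forbidden (parity).
(b)–(c): forbidden (parity).
(b)–(d): allowed.
(c)–(d): allowed.
Allowed pairs: 3 of 6.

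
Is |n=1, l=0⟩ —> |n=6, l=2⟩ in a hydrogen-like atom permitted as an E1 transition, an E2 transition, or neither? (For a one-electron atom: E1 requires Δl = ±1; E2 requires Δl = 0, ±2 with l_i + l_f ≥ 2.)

E2

Δl = 2 − 0 = +2; l_i + l_f = 2.
E1 (Δl = ±1): not satisfied.
E2 (Δl = 0,±2, l_i+l_f ≥ 2): satisfied.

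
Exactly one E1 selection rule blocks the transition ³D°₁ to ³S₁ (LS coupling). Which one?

the ΔL = 0, ±1 rule

Reading off the term symbols: S 1→1, L 2→0, J 1→1, parity odd→even.
ΔS = 0: S: 1 → 1 — ok.
ΔL = 0, ±1 (not L=0↔0): L: 2 → 0, ΔL = -2 — fails.
ΔJ = 0, ±1 (not J=0↔0): J: 1 → 1, ΔJ = +0 — ok.
Parity must change: odd → even — ok.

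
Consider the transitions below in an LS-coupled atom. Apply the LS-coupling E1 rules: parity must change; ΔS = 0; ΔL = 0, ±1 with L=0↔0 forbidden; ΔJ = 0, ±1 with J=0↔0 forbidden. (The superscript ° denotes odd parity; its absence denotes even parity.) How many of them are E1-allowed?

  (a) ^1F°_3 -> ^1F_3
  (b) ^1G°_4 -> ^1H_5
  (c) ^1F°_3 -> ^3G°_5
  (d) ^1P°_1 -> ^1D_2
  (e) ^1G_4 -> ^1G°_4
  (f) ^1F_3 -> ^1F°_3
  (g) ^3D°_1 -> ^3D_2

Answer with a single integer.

(a) allowed
(b) allowed
(c) forbidden (parity, ΔS, ΔJ fail)
(d) allowed
(e) allowed
(f) allowed
(g) allowed
Total allowed: 6 of 7.

6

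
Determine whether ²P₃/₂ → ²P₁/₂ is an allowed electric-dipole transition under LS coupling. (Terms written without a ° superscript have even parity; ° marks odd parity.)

forbidden

Parity must change: even → even — ✗.
ΔJ = 0, ±1 (not J=0↔0): J: 3/2 → 1/2, ΔJ = -1 — ✓.
ΔS = 0: S: 1/2 → 1/2 — ✓.
ΔL = 0, ±1 (not L=0↔0): L: 1 → 1, ΔL = +0 — ✓.
Rule(s) violated: parity.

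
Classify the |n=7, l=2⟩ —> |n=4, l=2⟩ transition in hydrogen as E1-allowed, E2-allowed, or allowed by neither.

Δl = 2 − 2 = +0; l_i + l_f = 4.
E1 (Δl = ±1): not satisfied.
E2 (Δl = 0,±2, l_i+l_f ≥ 2): satisfied.

E2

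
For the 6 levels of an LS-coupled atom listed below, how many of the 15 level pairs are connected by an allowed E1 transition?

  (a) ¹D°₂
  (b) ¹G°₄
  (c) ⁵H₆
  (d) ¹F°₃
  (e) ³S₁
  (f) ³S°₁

(a)–(b): forbidden (parity, ΔL, ΔJ).
(a)–(c): forbidden (ΔS, ΔL, ΔJ).
(a)–(d): forbidden (parity).
(a)–(e): forbidden (ΔS, ΔL).
(a)–(f): forbidden (parity, ΔS, ΔL).
(b)–(c): forbidden (ΔS, ΔJ).
(b)–(d): forbidden (parity).
(b)–(e): forbidden (ΔS, ΔL, ΔJ).
(b)–(f): forbidden (parity, ΔS, ΔL, ΔJ).
(c)–(d): forbidden (ΔS, ΔL, ΔJ).
(c)–(e): forbidden (parity, ΔS, ΔL, ΔJ).
(c)–(f): forbidden (ΔS, ΔL, ΔJ).
(d)–(e): forbidden (ΔS, ΔL, ΔJ).
(d)–(f): forbidden (parity, ΔS, ΔL, ΔJ).
(e)–(f): forbidden (ΔL).
Allowed pairs: 0 of 15.

0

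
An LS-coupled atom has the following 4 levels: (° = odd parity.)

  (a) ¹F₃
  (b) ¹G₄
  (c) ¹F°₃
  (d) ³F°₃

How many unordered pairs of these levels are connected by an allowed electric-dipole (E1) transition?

(a)–(b): forbidden (parity).
(a)–(c): allowed.
(a)–(d): forbidden (ΔS).
(b)–(c): allowed.
(b)–(d): forbidden (ΔS).
(c)–(d): forbidden (parity, ΔS).
Allowed pairs: 2 of 6.

2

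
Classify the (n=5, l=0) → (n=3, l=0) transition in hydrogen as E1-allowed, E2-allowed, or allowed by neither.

Δl = 0 − 0 = +0; l_i + l_f = 0.
E1 (Δl = ±1): not satisfied.
E2 (Δl = 0,±2, l_i+l_f ≥ 2): not satisfied.

neither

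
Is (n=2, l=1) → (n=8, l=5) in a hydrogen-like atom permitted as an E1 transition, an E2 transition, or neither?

Δl = 5 − 1 = +4; l_i + l_f = 6.
E1 (Δl = ±1): not satisfied.
E2 (Δl = 0,±2, l_i+l_f ≥ 2): not satisfied.

neither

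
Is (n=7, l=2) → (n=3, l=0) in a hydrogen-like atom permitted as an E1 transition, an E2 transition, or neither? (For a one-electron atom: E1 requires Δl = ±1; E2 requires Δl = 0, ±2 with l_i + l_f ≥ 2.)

Δl = 0 − 2 = -2; l_i + l_f = 2.
E1 (Δl = ±1): not satisfied.
E2 (Δl = 0,±2, l_i+l_f ≥ 2): satisfied.

E2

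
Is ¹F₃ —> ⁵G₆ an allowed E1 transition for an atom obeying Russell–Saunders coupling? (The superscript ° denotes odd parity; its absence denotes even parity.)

Parity must change: even → even — fails.
ΔS = 0: S: 0 → 2 — fails.
ΔL = 0, ±1 (not L=0↔0): L: 3 → 4, ΔL = +1 — ok.
ΔJ = 0, ±1 (not J=0↔0): J: 3 → 6, ΔJ = +3 — fails.
Rule(s) violated: parity, ΔS, ΔJ.

forbidden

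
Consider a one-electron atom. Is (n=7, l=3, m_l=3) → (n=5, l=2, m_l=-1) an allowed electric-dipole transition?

Initial l = 3, final l = 2, so Δl = -1. E1 requires Δl = ±1: ✓.
Δm_l = -1 − (3) = -4. E1 requires Δm_l = 0, ±1: ✗.
The transition is electric-dipole forbidden.

forbidden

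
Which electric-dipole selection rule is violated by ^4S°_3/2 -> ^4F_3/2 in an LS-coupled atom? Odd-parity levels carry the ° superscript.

the ΔL = 0, ±1 rule

Initial level: S=3/2, L=0, J=3/2, parity odd. Final level: S=3/2, L=3, J=3/2, parity even.
Parity must change: odd → even — ok.
ΔS = 0: S: 3/2 → 3/2 — ok.
ΔL = 0, ±1 (not L=0↔0): L: 0 → 3, ΔL = +3 — fails.
ΔJ = 0, ±1 (not J=0↔0): J: 3/2 → 3/2, ΔJ = +0 — ok.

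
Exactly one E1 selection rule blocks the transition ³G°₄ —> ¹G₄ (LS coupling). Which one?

the ΔS = 0 rule

Parity must change: odd → even — ok.
ΔL = 0, ±1 (not L=0↔0): L: 4 → 4, ΔL = +0 — ok.
ΔJ = 0, ±1 (not J=0↔0): J: 4 → 4, ΔJ = +0 — ok.
ΔS = 0: S: 1 → 0 — fails.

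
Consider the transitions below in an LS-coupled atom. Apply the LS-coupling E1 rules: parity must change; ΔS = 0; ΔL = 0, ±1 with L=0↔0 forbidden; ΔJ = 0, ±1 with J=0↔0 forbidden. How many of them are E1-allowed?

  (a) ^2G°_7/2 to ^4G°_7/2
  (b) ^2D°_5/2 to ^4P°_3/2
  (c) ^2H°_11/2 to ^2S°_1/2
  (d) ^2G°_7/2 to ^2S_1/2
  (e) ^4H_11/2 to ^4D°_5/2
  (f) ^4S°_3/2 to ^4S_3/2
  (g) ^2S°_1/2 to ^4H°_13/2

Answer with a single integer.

(a) forbidden (parity, ΔS fail)
(b) forbidden (parity, ΔS fail)
(c) forbidden (parity, ΔL, ΔJ fail)
(d) forbidden (ΔL, ΔJ fail)
(e) forbidden (ΔL, ΔJ fail)
(f) forbidden (ΔL fails)
(g) forbidden (parity, ΔS, ΔL, ΔJ fail)
Total allowed: 0 of 7.

0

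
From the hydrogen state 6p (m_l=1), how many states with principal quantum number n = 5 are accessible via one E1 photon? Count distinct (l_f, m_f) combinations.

4

E1 requires Δl = ±1, so l_f ∈ {0, 2}; with 0 ≤ l_f ≤ n_f−1 = 4, the allowed l_f values are {0, 2}.
For l_f = 0: m_f ∈ {m_i−1, m_i, m_i+1} ∩ [−0, 0] = {0} → 1 state.
For l_f = 2: m_f ∈ {m_i−1, m_i, m_i+1} ∩ [−2, 2] = {0, 1, 2} → 3 states.
Total: 4.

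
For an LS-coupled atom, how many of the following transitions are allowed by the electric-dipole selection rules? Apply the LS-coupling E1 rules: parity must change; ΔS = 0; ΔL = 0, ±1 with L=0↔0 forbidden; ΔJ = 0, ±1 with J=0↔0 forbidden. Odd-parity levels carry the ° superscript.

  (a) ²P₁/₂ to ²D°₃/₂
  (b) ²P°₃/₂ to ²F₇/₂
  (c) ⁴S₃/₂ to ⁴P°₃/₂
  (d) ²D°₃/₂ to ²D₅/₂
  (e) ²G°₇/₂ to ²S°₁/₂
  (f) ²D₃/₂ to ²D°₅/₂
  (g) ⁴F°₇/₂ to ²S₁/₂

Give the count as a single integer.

(a) allowed
(b) forbidden (ΔL, ΔJ fail)
(c) allowed
(d) allowed
(e) forbidden (parity, ΔL, ΔJ fail)
(f) allowed
(g) forbidden (ΔS, ΔL, ΔJ fail)
Total allowed: 4 of 7.

4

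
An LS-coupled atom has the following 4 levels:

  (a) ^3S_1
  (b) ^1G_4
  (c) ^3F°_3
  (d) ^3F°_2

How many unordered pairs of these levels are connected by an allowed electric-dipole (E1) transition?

(a)–(b): forbidden (parity, ΔS, ΔL, ΔJ).
(a)–(c): forbidden (ΔL, ΔJ).
(a)–(d): forbidden (ΔL).
(b)–(c): forbidden (ΔS).
(b)–(d): forbidden (ΔS, ΔJ).
(c)–(d): forbidden (parity).
Allowed pairs: 0 of 6.

0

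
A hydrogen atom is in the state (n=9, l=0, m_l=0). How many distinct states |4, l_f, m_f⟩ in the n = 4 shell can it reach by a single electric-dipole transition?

3

E1 requires Δl = ±1, so l_f ∈ {-1, 1}; with 0 ≤ l_f ≤ n_f−1 = 3, the allowed l_f values are {1}.
For l_f = 1: m_f ∈ {m_i−1, m_i, m_i+1} ∩ [−1, 1] = {-1, 0, 1} → 3 states.
Total: 3.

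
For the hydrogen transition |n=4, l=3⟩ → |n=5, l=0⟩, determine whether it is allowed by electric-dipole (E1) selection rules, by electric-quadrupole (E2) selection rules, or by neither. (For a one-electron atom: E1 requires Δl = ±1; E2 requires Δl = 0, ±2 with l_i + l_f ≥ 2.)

neither

Δl = 0 − 3 = -3; l_i + l_f = 3.
E1 (Δl = ±1): not satisfied.
E2 (Δl = 0,±2, l_i+l_f ≥ 2): not satisfied.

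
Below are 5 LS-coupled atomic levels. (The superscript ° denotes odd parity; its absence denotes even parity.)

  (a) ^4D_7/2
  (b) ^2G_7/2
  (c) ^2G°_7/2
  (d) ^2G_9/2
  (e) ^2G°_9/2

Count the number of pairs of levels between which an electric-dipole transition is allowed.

(a)–(b): forbidden (parity, ΔS, ΔL).
(a)–(c): forbidden (ΔS, ΔL).
(a)–(d): forbidden (parity, ΔS, ΔL).
(a)–(e): forbidden (ΔS, ΔL).
(b)–(c): allowed.
(b)–(d): forbidden (parity).
(b)–(e): allowed.
(c)–(d): allowed.
(c)–(e): forbidden (parity).
(d)–(e): allowed.
Allowed pairs: 4 of 10.

4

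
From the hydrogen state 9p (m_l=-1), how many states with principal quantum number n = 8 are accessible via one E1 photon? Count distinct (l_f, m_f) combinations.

E1 requires Δl = ±1, so l_f ∈ {0, 2}; with 0 ≤ l_f ≤ n_f−1 = 7, the allowed l_f values are {0, 2}.
For l_f = 0: m_f ∈ {m_i−1, m_i, m_i+1} ∩ [−0, 0] = {0} → 1 state.
For l_f = 2: m_f ∈ {m_i−1, m_i, m_i+1} ∩ [−2, 2] = {-2, -1, 0} → 3 states.
Total: 4.

4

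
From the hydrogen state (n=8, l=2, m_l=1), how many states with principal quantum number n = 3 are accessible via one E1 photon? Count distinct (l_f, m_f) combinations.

2

E1 requires Δl = ±1, so l_f ∈ {1, 3}; with 0 ≤ l_f ≤ n_f−1 = 2, the allowed l_f values are {1}.
For l_f = 1: m_f ∈ {m_i−1, m_i, m_i+1} ∩ [−1, 1] = {0, 1} → 2 states.
Total: 2.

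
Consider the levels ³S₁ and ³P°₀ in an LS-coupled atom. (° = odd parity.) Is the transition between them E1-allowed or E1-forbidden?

allowed

Reading off the term symbols: S 1→1, L 0→1, J 1→0, parity even→odd.
ΔL = 0, ±1 (not L=0↔0): L: 0 → 1, ΔL = +1 — satisfied.
Parity must change: even → odd — satisfied.
ΔJ = 0, ±1 (not J=0↔0): J: 1 → 0, ΔJ = -1 — satisfied.
ΔS = 0: S: 1 → 1 — satisfied.
All four E1 rules are satisfied.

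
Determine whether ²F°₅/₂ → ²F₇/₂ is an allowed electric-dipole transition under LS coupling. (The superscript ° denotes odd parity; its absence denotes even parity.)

allowed

ΔJ = 0, ±1 (not J=0↔0): J: 5/2 → 7/2, ΔJ = +1 — passes.
ΔS = 0: S: 1/2 → 1/2 — passes.
ΔL = 0, ±1 (not L=0↔0): L: 3 → 3, ΔL = +0 — passes.
Parity must change: odd → even — passes.
All four E1 rules are satisfied.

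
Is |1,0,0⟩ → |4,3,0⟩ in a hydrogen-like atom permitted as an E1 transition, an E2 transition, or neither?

Δl = 3 − 0 = +3; l_i + l_f = 3.
Δm_l = +0.
E1 (Δl = ±1, |Δm_l| ≤ 1): not satisfied.
E2 (Δl = 0,±2, l_i+l_f ≥ 2, |Δm_l| ≤ 2): not satisfied.

neither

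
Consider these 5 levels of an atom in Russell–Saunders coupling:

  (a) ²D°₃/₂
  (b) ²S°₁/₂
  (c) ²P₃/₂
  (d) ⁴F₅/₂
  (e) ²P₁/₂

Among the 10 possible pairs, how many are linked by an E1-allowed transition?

(a)–(b): forbidden (parity, ΔL).
(a)–(c): allowed.
(a)–(d): forbidden (ΔS).
(a)–(e): allowed.
(b)–(c): allowed.
(b)–(d): forbidden (ΔS, ΔL, ΔJ).
(b)–(e): allowed.
(c)–(d): forbidden (parity, ΔS, ΔL).
(c)–(e): forbidden (parity).
(d)–(e): forbidden (parity, ΔS, ΔL, ΔJ).
Allowed pairs: 4 of 10.

4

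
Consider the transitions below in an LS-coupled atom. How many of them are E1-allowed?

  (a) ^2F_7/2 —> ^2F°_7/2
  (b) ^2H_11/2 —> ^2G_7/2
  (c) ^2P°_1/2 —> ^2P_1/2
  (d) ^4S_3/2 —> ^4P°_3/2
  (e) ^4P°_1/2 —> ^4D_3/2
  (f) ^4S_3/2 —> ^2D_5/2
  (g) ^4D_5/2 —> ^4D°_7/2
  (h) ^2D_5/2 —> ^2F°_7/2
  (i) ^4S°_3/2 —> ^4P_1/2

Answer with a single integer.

(a) allowed
(b) forbidden (parity, ΔJ fail)
(c) allowed
(d) allowed
(e) allowed
(f) forbidden (parity, ΔS, ΔL fail)
(g) allowed
(h) allowed
(i) allowed
Total allowed: 7 of 9.

7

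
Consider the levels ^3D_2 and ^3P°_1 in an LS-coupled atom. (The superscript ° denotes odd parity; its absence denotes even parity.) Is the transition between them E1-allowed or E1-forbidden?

Reading off the term symbols: S 1→1, L 2→1, J 2→1, parity even→odd.
Parity must change: even → odd — passes.
ΔS = 0: S: 1 → 1 — passes.
ΔL = 0, ±1 (not L=0↔0): L: 2 → 1, ΔL = -1 — passes.
ΔJ = 0, ±1 (not J=0↔0): J: 2 → 1, ΔJ = -1 — passes.
All four E1 rules are satisfied.

allowed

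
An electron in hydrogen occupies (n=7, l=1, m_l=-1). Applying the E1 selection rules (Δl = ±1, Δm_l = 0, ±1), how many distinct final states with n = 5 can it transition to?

E1 requires Δl = ±1, so l_f ∈ {0, 2}; with 0 ≤ l_f ≤ n_f−1 = 4, the allowed l_f values are {0, 2}.
For l_f = 0: m_f ∈ {m_i−1, m_i, m_i+1} ∩ [−0, 0] = {0} → 1 state.
For l_f = 2: m_f ∈ {m_i−1, m_i, m_i+1} ∩ [−2, 2] = {-2, -1, 0} → 3 states.
Total: 4.

4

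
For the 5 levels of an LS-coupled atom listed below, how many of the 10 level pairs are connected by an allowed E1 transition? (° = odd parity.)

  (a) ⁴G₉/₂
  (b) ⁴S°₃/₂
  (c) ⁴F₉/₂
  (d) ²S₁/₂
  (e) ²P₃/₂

0

(a)–(b): forbidden (ΔL, ΔJ).
(a)–(c): forbidden (parity).
(a)–(d): forbidden (parity, ΔS, ΔL, ΔJ).
(a)–(e): forbidden (parity, ΔS, ΔL, ΔJ).
(b)–(c): forbidden (ΔL, ΔJ).
(b)–(d): forbidden (ΔS, ΔL).
(b)–(e): forbidden (ΔS).
(c)–(d): forbidden (parity, ΔS, ΔL, ΔJ).
(c)–(e): forbidden (parity, ΔS, ΔL, ΔJ).
(d)–(e): forbidden (parity).
Allowed pairs: 0 of 10.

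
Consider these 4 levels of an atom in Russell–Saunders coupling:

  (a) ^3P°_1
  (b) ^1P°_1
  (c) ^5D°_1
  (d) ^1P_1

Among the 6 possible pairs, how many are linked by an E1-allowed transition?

(a)–(b): forbidden (parity, ΔS).
(a)–(c): forbidden (parity, ΔS).
(a)–(d): forbidden (ΔS).
(b)–(c): forbidden (parity, ΔS).
(b)–(d): allowed.
(c)–(d): forbidden (ΔS).
Allowed pairs: 1 of 6.

1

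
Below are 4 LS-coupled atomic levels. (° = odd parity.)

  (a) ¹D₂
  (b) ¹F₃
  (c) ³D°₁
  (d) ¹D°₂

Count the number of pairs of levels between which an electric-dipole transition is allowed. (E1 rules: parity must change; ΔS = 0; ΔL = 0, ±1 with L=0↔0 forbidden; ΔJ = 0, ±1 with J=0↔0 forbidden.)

(a)–(b): forbidden (parity).
(a)–(c): forbidden (ΔS).
(a)–(d): allowed.
(b)–(c): forbidden (ΔS, ΔJ).
(b)–(d): allowed.
(c)–(d): forbidden (parity, ΔS).
Allowed pairs: 2 of 6.

2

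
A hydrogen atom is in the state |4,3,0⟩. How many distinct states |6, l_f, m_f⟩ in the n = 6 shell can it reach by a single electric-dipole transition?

E1 requires Δl = ±1, so l_f ∈ {2, 4}; with 0 ≤ l_f ≤ n_f−1 = 5, the allowed l_f values are {2, 4}.
For l_f = 2: m_f ∈ {m_i−1, m_i, m_i+1} ∩ [−2, 2] = {-1, 0, 1} → 3 states.
For l_f = 4: m_f ∈ {m_i−1, m_i, m_i+1} ∩ [−4, 4] = {-1, 0, 1} → 3 states.
Total: 6.

6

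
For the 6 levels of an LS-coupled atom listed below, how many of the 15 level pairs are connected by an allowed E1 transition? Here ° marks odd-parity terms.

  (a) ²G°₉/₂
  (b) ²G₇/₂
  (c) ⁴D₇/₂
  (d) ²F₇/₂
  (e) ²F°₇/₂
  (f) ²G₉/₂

6

(a)–(b): allowed.
(a)–(c): forbidden (ΔS, ΔL).
(a)–(d): allowed.
(a)–(e): forbidden (parity).
(a)–(f): allowed.
(b)–(c): forbidden (parity, ΔS, ΔL).
(b)–(d): forbidden (parity).
(b)–(e): allowed.
(b)–(f): forbidden (parity).
(c)–(d): forbidden (parity, ΔS).
(c)–(e): forbidden (ΔS).
(c)–(f): forbidden (parity, ΔS, ΔL).
(d)–(e): allowed.
(d)–(f): forbidden (parity).
(e)–(f): allowed.
Allowed pairs: 6 of 15.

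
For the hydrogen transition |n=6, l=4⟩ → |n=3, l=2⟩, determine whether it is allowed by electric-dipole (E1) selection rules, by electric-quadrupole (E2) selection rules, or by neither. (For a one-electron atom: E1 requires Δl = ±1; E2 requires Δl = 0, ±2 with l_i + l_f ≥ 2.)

E2

Δl = 2 − 4 = -2; l_i + l_f = 6.
E1 (Δl = ±1): not satisfied.
E2 (Δl = 0,±2, l_i+l_f ≥ 2): satisfied.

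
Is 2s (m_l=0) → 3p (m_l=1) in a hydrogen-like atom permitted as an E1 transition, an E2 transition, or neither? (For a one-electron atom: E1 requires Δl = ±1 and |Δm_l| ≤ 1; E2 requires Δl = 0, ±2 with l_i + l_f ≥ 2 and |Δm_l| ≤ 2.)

E1

Δl = 1 − 0 = +1; l_i + l_f = 1.
Δm_l = +1.
E1 (Δl = ±1, |Δm_l| ≤ 1): satisfied.
E2 (Δl = 0,±2, l_i+l_f ≥ 2, |Δm_l| ≤ 2): not satisfied.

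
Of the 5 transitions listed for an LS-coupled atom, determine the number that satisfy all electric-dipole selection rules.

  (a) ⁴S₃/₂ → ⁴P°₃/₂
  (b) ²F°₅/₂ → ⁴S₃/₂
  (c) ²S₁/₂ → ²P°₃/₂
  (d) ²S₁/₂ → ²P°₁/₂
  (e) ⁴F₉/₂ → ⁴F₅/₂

(a) allowed
(b) forbidden (ΔS, ΔL fail)
(c) allowed
(d) allowed
(e) forbidden (parity, ΔJ fail)
Total allowed: 3 of 5.

3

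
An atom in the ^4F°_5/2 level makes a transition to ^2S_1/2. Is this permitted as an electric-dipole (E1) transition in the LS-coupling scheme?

Reading off the term symbols: S 3/2→1/2, L 3→0, J 5/2→1/2, parity odd→even.
ΔL = 0, ±1 (not L=0↔0): L: 3 → 0, ΔL = -3 — violated.
Parity must change: odd → even — satisfied.
ΔJ = 0, ±1 (not J=0↔0): J: 5/2 → 1/2, ΔJ = -2 — violated.
ΔS = 0: S: 3/2 → 1/2 — violated.
Rule(s) violated: ΔS, ΔL, ΔJ.

forbidden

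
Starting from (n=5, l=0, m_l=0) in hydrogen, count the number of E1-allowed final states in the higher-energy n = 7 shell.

E1 requires Δl = ±1, so l_f ∈ {-1, 1}; with 0 ≤ l_f ≤ n_f−1 = 6, the allowed l_f values are {1}.
For l_f = 1: m_f ∈ {m_i−1, m_i, m_i+1} ∩ [−1, 1] = {-1, 0, 1} → 3 states.
Total: 3.

3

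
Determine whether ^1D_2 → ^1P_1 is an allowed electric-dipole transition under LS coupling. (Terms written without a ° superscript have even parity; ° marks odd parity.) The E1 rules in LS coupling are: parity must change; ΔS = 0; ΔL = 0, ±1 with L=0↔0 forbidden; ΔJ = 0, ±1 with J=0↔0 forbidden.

Reading off the term symbols: S 0→0, L 2→1, J 2→1, parity even→even.
ΔL = 0, ±1 (not L=0↔0): L: 2 → 1, ΔL = -1 — ok.
ΔJ = 0, ±1 (not J=0↔0): J: 2 → 1, ΔJ = -1 — ok.
ΔS = 0: S: 0 → 0 — ok.
Parity must change: even → even — fails.
Rule(s) violated: parity.

forbidden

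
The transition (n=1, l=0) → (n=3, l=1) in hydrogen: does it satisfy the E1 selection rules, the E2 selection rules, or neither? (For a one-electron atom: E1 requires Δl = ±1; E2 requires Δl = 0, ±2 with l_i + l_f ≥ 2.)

Δl = 1 − 0 = +1; l_i + l_f = 1.
E1 (Δl = ±1): satisfied.
E2 (Δl = 0,±2, l_i+l_f ≥ 2): not satisfied.

E1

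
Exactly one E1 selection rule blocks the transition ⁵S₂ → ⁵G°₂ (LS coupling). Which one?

Initial level: S=2, L=0, J=2, parity even. Final level: S=2, L=4, J=2, parity odd.
Parity must change: even → odd — ✓.
ΔS = 0: S: 2 → 2 — ✓.
ΔL = 0, ±1 (not L=0↔0): L: 0 → 4, ΔL = +4 — ✗.
ΔJ = 0, ±1 (not J=0↔0): J: 2 → 2, ΔJ = +0 — ✓.

the ΔL = 0, ±1 rule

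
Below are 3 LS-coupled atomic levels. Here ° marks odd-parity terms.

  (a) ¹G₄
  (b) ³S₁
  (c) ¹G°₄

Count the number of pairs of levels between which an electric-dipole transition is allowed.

1

(a)–(b): forbidden (parity, ΔS, ΔL, ΔJ).
(a)–(c): allowed.
(b)–(c): forbidden (ΔS, ΔL, ΔJ).
Allowed pairs: 1 of 3.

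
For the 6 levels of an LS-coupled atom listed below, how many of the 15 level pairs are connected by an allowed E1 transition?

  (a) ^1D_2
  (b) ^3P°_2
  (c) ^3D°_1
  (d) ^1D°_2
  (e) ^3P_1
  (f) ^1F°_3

4

(a)–(b): forbidden (ΔS).
(a)–(c): forbidden (ΔS).
(a)–(d): allowed.
(a)–(e): forbidden (parity, ΔS).
(a)–(f): allowed.
(b)–(c): forbidden (parity).
(b)–(d): forbidden (parity, ΔS).
(b)–(e): allowed.
(b)–(f): forbidden (parity, ΔS, ΔL).
(c)–(d): forbidden (parity, ΔS).
(c)–(e): allowed.
(c)–(f): forbidden (parity, ΔS, ΔJ).
(d)–(e): forbidden (ΔS).
(d)–(f): forbidden (parity).
(e)–(f): forbidden (ΔS, ΔL, ΔJ).
Allowed pairs: 4 of 15.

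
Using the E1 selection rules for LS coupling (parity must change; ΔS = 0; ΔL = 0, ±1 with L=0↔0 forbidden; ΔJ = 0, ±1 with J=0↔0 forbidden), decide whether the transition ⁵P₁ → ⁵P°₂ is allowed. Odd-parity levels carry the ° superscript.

ΔL = 0, ±1 (not L=0↔0): L: 1 → 1, ΔL = +0 — passes.
ΔJ = 0, ±1 (not J=0↔0): J: 1 → 2, ΔJ = +1 — passes.
Parity must change: even → odd — passes.
ΔS = 0: S: 2 → 2 — passes.
All four E1 rules are satisfied.

allowed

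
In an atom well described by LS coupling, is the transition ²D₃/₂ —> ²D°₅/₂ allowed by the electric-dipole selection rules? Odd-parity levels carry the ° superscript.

allowed

Parity must change: even → odd — satisfied.
ΔJ = 0, ±1 (not J=0↔0): J: 3/2 → 5/2, ΔJ = +1 — satisfied.
ΔL = 0, ±1 (not L=0↔0): L: 2 → 2, ΔL = +0 — satisfied.
ΔS = 0: S: 1/2 → 1/2 — satisfied.
All four E1 rules are satisfied.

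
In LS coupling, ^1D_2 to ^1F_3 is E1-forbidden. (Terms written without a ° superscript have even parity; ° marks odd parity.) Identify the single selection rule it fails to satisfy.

Initial level: S=0, L=2, J=2, parity even. Final level: S=0, L=3, J=3, parity even.
Parity must change: even → even — ✗.
ΔS = 0: S: 0 → 0 — ✓.
ΔL = 0, ±1 (not L=0↔0): L: 2 → 3, ΔL = +1 — ✓.
ΔJ = 0, ±1 (not J=0↔0): J: 2 → 3, ΔJ = +1 — ✓.

parity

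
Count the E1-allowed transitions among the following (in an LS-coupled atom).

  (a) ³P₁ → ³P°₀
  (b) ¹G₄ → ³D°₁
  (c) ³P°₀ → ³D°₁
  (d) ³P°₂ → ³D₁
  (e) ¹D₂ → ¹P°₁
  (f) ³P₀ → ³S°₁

(a) allowed
(b) forbidden (ΔS, ΔL, ΔJ fail)
(c) forbidden (parity fails)
(d) allowed
(e) allowed
(f) allowed
Total allowed: 4 of 6.

4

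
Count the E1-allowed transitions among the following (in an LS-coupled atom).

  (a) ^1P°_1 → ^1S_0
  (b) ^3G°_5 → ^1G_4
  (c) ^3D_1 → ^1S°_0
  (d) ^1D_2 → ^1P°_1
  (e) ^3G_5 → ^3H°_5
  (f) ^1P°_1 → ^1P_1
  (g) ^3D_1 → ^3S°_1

(a) allowed
(b) forbidden (ΔS fails)
(c) forbidden (ΔS, ΔL fail)
(d) allowed
(e) allowed
(f) allowed
(g) forbidden (ΔL fails)
Total allowed: 4 of 7.

4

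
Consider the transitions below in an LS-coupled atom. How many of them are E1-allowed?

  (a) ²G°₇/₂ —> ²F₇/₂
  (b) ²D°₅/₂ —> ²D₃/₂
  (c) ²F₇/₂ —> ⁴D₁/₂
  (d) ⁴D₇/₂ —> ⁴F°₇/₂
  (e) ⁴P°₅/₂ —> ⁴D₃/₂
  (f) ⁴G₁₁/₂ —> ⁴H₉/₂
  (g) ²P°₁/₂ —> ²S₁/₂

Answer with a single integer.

5

(a) allowed
(b) allowed
(c) forbidden (parity, ΔS, ΔJ fail)
(d) allowed
(e) allowed
(f) forbidden (parity fails)
(g) allowed
Total allowed: 5 of 7.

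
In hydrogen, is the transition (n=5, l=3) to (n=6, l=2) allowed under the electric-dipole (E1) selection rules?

Initial l = 3, final l = 2, so Δl = -1. E1 requires Δl = ±1: satisfied.
All E1 selection rules are satisfied.

allowed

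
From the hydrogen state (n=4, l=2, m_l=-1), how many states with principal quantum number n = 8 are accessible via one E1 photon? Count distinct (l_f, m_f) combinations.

E1 requires Δl = ±1, so l_f ∈ {1, 3}; with 0 ≤ l_f ≤ n_f−1 = 7, the allowed l_f values are {1, 3}.
For l_f = 1: m_f ∈ {m_i−1, m_i, m_i+1} ∩ [−1, 1] = {-1, 0} → 2 states.
For l_f = 3: m_f ∈ {m_i−1, m_i, m_i+1} ∩ [−3, 3] = {-2, -1, 0} → 3 states.
Total: 5.

5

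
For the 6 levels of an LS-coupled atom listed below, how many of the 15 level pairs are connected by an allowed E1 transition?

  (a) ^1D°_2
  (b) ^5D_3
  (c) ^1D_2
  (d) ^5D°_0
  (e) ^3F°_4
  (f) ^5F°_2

2

(a)–(b): forbidden (ΔS).
(a)–(c): allowed.
(a)–(d): forbidden (parity, ΔS, ΔJ).
(a)–(e): forbidden (parity, ΔS, ΔJ).
(a)–(f): forbidden (parity, ΔS).
(b)–(c): forbidden (parity, ΔS).
(b)–(d): forbidden (ΔJ).
(b)–(e): forbidden (ΔS).
(b)–(f): allowed.
(c)–(d): forbidden (ΔS, ΔJ).
(c)–(e): forbidden (ΔS, ΔJ).
(c)–(f): forbidden (ΔS).
(d)–(e): forbidden (parity, ΔS, ΔJ).
(d)–(f): forbidden (parity, ΔJ).
(e)–(f): forbidden (parity, ΔS, ΔJ).
Allowed pairs: 2 of 15.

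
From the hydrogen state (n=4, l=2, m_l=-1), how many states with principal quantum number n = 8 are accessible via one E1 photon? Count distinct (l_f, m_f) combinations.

5

E1 requires Δl = ±1, so l_f ∈ {1, 3}; with 0 ≤ l_f ≤ n_f−1 = 7, the allowed l_f values are {1, 3}.
For l_f = 1: m_f ∈ {m_i−1, m_i, m_i+1} ∩ [−1, 1] = {-1, 0} → 2 states.
For l_f = 3: m_f ∈ {m_i−1, m_i, m_i+1} ∩ [−3, 3] = {-2, -1, 0} → 3 states.
Total: 5.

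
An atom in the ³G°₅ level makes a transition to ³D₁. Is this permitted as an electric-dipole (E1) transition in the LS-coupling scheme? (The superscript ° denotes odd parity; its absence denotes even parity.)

forbidden

Initial level: S=1, L=4, J=5, parity odd. Final level: S=1, L=2, J=1, parity even.
Parity must change: odd → even — satisfied.
ΔS = 0: S: 1 → 1 — satisfied.
ΔL = 0, ±1 (not L=0↔0): L: 4 → 2, ΔL = -2 — violated.
ΔJ = 0, ±1 (not J=0↔0): J: 5 → 1, ΔJ = -4 — violated.
Rule(s) violated: ΔL, ΔJ.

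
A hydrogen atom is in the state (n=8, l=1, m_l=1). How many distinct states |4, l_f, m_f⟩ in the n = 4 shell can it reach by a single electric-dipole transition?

E1 requires Δl = ±1, so l_f ∈ {0, 2}; with 0 ≤ l_f ≤ n_f−1 = 3, the allowed l_f values are {0, 2}.
For l_f = 0: m_f ∈ {m_i−1, m_i, m_i+1} ∩ [−0, 0] = {0} → 1 state.
For l_f = 2: m_f ∈ {m_i−1, m_i, m_i+1} ∩ [−2, 2] = {0, 1, 2} → 3 states.
Total: 4.

4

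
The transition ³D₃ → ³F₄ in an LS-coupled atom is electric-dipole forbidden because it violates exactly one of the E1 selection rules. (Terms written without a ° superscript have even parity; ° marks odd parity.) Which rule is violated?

Initial level: S=1, L=2, J=3, parity even. Final level: S=1, L=3, J=4, parity even.
ΔJ = 0, ±1 (not J=0↔0): J: 3 → 4, ΔJ = +1 — satisfied.
ΔL = 0, ±1 (not L=0↔0): L: 2 → 3, ΔL = +1 — satisfied.
ΔS = 0: S: 1 → 1 — satisfied.
Parity must change: even → even — violated.

parity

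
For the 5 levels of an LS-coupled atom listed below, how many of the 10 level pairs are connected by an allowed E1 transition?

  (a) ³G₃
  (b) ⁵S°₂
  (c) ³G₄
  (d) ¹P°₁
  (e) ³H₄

(a)–(b): forbidden (ΔS, ΔL).
(a)–(c): forbidden (parity).
(a)–(d): forbidden (ΔS, ΔL, ΔJ).
(a)–(e): forbidden (parity).
(b)–(c): forbidden (ΔS, ΔL, ΔJ).
(b)–(d): forbidden (parity, ΔS).
(b)–(e): forbidden (ΔS, ΔL, ΔJ).
(c)–(d): forbidden (ΔS, ΔL, ΔJ).
(c)–(e): forbidden (parity).
(d)–(e): forbidden (ΔS, ΔL, ΔJ).
Allowed pairs: 0 of 10.

0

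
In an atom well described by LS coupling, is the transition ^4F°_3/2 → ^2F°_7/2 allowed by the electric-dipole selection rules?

Initial level: S=3/2, L=3, J=3/2, parity odd. Final level: S=1/2, L=3, J=7/2, parity odd.
ΔS = 0: S: 3/2 → 1/2 — fails.
ΔJ = 0, ±1 (not J=0↔0): J: 3/2 → 7/2, ΔJ = +2 — fails.
ΔL = 0, ±1 (not L=0↔0): L: 3 → 3, ΔL = +0 — passes.
Parity must change: odd → odd — fails.
Rule(s) violated: parity, ΔS, ΔJ.

forbidden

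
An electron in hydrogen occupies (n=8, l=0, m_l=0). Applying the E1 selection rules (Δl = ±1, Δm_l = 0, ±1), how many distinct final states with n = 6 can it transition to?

3

E1 requires Δl = ±1, so l_f ∈ {-1, 1}; with 0 ≤ l_f ≤ n_f−1 = 5, the allowed l_f values are {1}.
For l_f = 1: m_f ∈ {m_i−1, m_i, m_i+1} ∩ [−1, 1] = {-1, 0, 1} → 3 states.
Total: 3.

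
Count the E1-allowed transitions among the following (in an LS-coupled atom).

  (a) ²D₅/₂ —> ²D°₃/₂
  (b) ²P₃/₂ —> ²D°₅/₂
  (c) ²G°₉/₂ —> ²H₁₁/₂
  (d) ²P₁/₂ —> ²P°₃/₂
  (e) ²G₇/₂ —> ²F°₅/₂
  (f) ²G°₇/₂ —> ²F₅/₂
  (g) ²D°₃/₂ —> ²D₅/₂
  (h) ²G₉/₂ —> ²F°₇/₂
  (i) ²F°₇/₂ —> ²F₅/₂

9

(a) allowed
(b) allowed
(c) allowed
(d) allowed
(e) allowed
(f) allowed
(g) allowed
(h) allowed
(i) allowed
Total allowed: 9 of 9.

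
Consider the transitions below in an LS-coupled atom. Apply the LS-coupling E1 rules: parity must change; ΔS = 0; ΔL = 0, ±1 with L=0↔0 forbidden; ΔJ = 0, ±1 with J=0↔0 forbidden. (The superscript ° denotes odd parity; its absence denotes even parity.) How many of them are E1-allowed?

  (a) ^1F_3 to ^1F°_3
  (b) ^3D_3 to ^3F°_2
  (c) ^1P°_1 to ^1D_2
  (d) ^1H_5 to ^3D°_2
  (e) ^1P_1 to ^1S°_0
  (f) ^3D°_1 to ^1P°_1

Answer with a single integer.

4

(a) allowed
(b) allowed
(c) allowed
(d) forbidden (ΔS, ΔL, ΔJ fail)
(e) allowed
(f) forbidden (parity, ΔS fail)
Total allowed: 4 of 6.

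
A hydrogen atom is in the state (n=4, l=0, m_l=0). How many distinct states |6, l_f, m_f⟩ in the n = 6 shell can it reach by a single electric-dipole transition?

3

E1 requires Δl = ±1, so l_f ∈ {-1, 1}; with 0 ≤ l_f ≤ n_f−1 = 5, the allowed l_f values are {1}.
For l_f = 1: m_f ∈ {m_i−1, m_i, m_i+1} ∩ [−1, 1] = {-1, 0, 1} → 3 states.
Total: 3.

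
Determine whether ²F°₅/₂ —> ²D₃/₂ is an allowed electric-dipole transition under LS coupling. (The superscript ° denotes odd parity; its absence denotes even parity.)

Initial level: S=1/2, L=3, J=5/2, parity odd. Final level: S=1/2, L=2, J=3/2, parity even.
Parity must change: odd → even — passes.
ΔL = 0, ±1 (not L=0↔0): L: 3 → 2, ΔL = -1 — passes.
ΔJ = 0, ±1 (not J=0↔0): J: 5/2 → 3/2, ΔJ = -1 — passes.
ΔS = 0: S: 1/2 → 1/2 — passes.
All four E1 rules are satisfied.

allowed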